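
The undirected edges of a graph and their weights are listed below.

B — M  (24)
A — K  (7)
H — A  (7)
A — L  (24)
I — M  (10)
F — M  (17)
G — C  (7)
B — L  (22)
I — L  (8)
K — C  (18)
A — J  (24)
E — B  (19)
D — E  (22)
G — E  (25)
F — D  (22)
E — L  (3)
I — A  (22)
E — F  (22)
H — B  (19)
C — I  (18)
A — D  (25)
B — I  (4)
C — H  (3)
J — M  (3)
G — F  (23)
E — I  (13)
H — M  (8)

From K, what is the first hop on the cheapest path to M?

Compare a few routes:
K - C - H - M: 18+3+8 = 29
K - A - I - M: 7+22+10 = 39
K - A - J - M: 7+24+3 = 34
K - A - H - M: 7+7+8 = 22
Cheapest is K - A - H - M at 22.
So from K the first move is to A.

A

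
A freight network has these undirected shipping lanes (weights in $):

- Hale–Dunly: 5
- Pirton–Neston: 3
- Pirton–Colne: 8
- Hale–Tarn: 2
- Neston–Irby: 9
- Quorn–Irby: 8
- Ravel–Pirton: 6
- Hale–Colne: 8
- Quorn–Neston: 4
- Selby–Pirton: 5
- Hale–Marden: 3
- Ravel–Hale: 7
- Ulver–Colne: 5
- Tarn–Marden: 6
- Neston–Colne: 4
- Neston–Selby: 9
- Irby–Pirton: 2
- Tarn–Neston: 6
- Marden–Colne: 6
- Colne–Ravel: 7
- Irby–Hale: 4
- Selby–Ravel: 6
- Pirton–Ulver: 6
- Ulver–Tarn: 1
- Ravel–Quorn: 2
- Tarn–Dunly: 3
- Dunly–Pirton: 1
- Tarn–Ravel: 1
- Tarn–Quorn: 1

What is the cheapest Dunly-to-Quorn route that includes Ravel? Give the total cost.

Best Dunly to Ravel: Dunly–Tarn–Ravel costing 4
Shortest Ravel→Quorn: Ravel–Quorn = 2
Total via Ravel: 4 + 2 = $6.

$6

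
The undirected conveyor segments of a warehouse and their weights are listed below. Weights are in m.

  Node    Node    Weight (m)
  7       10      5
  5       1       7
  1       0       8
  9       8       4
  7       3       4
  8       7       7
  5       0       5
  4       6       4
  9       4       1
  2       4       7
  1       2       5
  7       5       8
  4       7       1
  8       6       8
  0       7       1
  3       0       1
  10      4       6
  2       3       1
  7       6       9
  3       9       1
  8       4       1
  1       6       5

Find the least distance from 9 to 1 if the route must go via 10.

Shortest 9→10: 9 → 4 → 10 = 7
Shortest 10→1: 10 → 7 → 0 → 3 → 2 → 1 = 13
Total via 10: 7 + 13 = 20 m.

20 m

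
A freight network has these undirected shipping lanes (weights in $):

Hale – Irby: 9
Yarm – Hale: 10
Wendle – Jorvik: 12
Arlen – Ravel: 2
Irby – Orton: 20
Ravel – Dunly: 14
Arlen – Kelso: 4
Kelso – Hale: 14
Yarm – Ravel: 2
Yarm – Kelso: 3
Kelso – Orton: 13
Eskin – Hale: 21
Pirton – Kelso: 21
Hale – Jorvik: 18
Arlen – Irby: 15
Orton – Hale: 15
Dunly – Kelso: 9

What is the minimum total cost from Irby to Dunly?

$28

Candidate routes:
Irby → Arlen → Kelso → Dunly: 15+4+9 = 28
Irby → Arlen → Ravel → Dunly: 15+2+14 = 31
The minimum is $28 via Irby → Arlen → Kelso → Dunly.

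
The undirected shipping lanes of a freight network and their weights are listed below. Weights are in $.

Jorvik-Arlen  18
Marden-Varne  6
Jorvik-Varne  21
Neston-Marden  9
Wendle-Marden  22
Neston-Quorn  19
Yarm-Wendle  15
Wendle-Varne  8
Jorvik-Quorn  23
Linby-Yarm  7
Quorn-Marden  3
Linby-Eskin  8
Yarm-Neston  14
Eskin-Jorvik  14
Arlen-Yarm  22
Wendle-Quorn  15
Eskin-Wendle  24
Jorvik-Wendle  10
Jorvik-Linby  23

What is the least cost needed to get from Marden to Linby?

$30

Shortest distances from Marden:
Marden: 0
Quorn: 3  (via Marden)
Varne: 6  (via Marden)
Neston: 9  (via Marden)
Wendle: 14  (via Varne)
Yarm: 23  (via Neston)
Jorvik: 24  (via Wendle)
Linby: 30  (via Yarm)
Shortest route: Marden–Neston–Yarm–Linby = $30.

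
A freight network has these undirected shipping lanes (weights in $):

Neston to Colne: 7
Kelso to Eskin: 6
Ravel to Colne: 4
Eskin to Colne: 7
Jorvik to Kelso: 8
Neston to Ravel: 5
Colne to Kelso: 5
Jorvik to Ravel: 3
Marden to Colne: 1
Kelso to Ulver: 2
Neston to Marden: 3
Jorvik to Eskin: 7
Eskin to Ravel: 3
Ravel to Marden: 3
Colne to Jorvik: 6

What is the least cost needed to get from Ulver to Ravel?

$11

Running Dijkstra from Ulver:
Ulver: 0
Kelso: 2  (via Ulver)
Colne: 7  (via Kelso)
Marden: 8  (via Colne)
Eskin: 8  (via Kelso)
Jorvik: 10  (via Kelso)
Neston: 11  (via Marden)
Ravel: 11  (via Colne)
Shortest route: Ulver → Kelso → Colne → Ravel = $11.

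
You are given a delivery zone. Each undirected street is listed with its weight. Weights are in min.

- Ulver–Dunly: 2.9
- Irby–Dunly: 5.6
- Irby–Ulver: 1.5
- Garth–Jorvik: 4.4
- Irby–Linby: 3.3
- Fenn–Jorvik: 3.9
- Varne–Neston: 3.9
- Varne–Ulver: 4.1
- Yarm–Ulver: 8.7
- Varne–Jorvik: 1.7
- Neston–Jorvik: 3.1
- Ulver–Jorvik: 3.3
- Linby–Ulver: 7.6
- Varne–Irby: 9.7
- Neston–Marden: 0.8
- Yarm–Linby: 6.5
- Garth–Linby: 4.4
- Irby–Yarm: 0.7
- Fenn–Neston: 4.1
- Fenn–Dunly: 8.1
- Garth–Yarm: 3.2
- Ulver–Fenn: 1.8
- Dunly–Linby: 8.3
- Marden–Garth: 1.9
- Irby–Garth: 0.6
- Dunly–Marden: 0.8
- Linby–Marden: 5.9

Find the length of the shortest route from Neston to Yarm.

Enumerating some paths:
Neston → Marden → Garth → Yarm: 0.8+1.9+3.2 = 5.9
Neston → Marden → Dunly → Ulver → Irby → Yarm: 0.8+0.8+2.9+1.5+0.7 = 6.7
Neston → Marden → Garth → Irby → Yarm: 0.8+1.9+0.6+0.7 = 4
The minimum is 4 min via Neston → Marden → Garth → Irby → Yarm.

4 min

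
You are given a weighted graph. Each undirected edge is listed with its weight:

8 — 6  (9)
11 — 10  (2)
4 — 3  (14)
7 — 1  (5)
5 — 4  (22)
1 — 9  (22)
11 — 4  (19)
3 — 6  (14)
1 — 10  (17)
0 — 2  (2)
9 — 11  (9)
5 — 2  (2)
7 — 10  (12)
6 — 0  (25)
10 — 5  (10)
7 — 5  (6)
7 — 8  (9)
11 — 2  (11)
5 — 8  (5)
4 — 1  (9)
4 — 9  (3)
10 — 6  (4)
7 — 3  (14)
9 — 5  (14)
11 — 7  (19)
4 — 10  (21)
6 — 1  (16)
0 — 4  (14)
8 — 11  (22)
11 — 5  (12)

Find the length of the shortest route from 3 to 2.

Running Dijkstra from 3:
3: 0
4: 14  (via 3)
6: 14  (via 3)
7: 14  (via 3)
9: 17  (via 4)
10: 18  (via 6)
1: 19  (via 7)
5: 20  (via 7)
11: 20  (via 10)
2: 22  (via 5)
Shortest route: 3 → 7 → 5 → 2 = 22.

22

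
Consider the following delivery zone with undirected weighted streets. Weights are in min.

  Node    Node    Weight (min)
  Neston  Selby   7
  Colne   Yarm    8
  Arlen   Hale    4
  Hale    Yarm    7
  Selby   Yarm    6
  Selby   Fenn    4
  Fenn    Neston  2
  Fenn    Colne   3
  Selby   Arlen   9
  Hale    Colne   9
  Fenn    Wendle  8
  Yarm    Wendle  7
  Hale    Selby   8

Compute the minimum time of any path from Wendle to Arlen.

Compare a few routes:
Wendle–Yarm–Hale–Arlen: 7+7+4 = 18
Wendle–Yarm–Selby–Arlen: 7+6+9 = 22
Wendle–Fenn–Selby–Arlen: 8+4+9 = 21
The minimum is 18 min via Wendle–Yarm–Hale–Arlen.

18 min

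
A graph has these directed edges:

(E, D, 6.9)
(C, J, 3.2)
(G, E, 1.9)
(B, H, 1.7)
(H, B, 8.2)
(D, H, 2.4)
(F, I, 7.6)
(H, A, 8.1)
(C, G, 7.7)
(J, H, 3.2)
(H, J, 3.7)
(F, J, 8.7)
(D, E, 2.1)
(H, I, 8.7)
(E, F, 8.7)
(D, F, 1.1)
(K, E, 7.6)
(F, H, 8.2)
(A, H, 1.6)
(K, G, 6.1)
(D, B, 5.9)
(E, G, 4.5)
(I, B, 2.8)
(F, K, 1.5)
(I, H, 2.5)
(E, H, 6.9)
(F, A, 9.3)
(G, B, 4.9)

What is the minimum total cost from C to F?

Compare a few routes:
C–G–E–D–F: 7.7+1.9+6.9+1.1 = 17.6
C–G–E–F: 7.7+1.9+8.7 = 18.3
Cheapest is C–G–E–D–F at 17.6.

17.6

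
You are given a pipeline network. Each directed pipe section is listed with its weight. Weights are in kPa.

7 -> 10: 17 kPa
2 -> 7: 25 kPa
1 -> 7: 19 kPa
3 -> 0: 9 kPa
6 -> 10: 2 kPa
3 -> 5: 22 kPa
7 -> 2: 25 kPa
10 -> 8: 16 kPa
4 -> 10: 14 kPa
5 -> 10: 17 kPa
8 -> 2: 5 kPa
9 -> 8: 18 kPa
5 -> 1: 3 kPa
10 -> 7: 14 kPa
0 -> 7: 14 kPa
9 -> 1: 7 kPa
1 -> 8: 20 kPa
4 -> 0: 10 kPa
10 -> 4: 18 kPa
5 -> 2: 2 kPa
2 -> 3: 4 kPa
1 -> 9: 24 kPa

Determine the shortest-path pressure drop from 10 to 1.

50 kPa

Settle nodes by increasing distance from 10:
10: 0
7: 14  (via 10)
8: 16  (via 10)
4: 18  (via 10)
2: 21  (via 8)
3: 25  (via 2)
0: 28  (via 4)
5: 47  (via 3)
1: 50  (via 5)
Shortest route: 10 → 8 → 2 → 3 → 5 → 1 = 50 kPa.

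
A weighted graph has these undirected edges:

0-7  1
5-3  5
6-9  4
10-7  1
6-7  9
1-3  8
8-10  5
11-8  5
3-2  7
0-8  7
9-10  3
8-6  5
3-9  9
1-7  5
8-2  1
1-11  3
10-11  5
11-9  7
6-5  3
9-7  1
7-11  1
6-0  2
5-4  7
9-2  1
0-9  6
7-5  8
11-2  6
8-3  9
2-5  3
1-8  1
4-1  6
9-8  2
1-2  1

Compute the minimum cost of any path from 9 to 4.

Settle nodes by increasing distance from 9:
9: 0
2: 1  (via 9)
7: 1  (via 9)
0: 2  (via 7)
1: 2  (via 2)
8: 2  (via 9)
10: 2  (via 7)
11: 2  (via 7)
5: 4  (via 2)
6: 4  (via 9)
3: 8  (via 2)
4: 8  (via 1)
Shortest route: 9 → 2 → 1 → 4 = 8.

8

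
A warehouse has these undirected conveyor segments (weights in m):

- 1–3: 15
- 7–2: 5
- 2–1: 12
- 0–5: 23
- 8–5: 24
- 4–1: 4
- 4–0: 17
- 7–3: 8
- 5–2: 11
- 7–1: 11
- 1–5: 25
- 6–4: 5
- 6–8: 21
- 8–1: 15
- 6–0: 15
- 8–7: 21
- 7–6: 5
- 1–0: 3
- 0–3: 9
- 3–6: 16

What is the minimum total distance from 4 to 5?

26 m

Enumerating some paths:
4 → 6 → 7 → 2 → 5: 5+5+5+11 = 26
4 → 1 → 2 → 5: 4+12+11 = 27
4 → 1 → 5: 4+25 = 29
4 → 1 → 0 → 5: 4+3+23 = 30
The minimum is 26 m via 4 → 6 → 7 → 2 → 5.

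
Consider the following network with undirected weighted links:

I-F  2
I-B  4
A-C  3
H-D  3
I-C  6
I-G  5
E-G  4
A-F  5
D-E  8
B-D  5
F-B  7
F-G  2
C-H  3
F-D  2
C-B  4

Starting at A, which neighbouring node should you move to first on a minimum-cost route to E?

Candidate routes:
A - F - D - E: 5+2+8 = 15
A - F - G - E: 5+2+4 = 11
Cheapest is A - F - G - E at 11.
So from A the first move is to F.

F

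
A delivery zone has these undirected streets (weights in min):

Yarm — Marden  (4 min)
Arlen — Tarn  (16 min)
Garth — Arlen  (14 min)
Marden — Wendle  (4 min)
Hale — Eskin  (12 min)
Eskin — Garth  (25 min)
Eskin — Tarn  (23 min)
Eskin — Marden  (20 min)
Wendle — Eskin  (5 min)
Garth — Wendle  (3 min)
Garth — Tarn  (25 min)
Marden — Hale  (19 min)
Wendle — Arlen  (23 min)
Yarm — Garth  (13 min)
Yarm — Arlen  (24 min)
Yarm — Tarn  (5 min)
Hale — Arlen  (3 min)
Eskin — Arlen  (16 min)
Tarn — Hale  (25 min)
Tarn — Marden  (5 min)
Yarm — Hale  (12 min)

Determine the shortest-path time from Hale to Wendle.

17 min

Compare a few routes:
Hale - Eskin - Wendle: 12+5 = 17
Hale - Arlen - Garth - Wendle: 3+14+3 = 20
Hale - Marden - Wendle: 19+4 = 23
Hale - Yarm - Marden - Wendle: 12+4+4 = 20
Cheapest is Hale - Eskin - Wendle at 17 min.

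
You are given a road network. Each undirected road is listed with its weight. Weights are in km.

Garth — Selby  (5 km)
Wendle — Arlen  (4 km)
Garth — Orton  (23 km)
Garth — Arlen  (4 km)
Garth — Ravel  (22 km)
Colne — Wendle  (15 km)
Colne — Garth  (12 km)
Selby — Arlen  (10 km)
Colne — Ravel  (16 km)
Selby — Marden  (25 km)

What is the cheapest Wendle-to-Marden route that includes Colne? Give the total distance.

57 km

Shortest Wendle→Colne: Wendle–Colne = 15
Shortest Colne→Marden: Colne–Garth–Selby–Marden = 42
Total via Colne: 15 + 42 = 57 km.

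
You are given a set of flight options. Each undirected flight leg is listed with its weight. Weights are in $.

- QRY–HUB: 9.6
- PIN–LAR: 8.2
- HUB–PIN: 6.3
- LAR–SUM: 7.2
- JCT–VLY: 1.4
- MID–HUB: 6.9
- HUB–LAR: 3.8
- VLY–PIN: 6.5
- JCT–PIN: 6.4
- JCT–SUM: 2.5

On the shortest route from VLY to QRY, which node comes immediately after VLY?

Compare a few routes:
VLY → PIN → HUB → QRY: 6.5+6.3+9.6 = 22.4
VLY → JCT → PIN → HUB → QRY: 1.4+6.4+6.3+9.6 = 23.7
The minimum is $22.4 via VLY → PIN → HUB → QRY.
So from VLY the first move is to PIN.

PIN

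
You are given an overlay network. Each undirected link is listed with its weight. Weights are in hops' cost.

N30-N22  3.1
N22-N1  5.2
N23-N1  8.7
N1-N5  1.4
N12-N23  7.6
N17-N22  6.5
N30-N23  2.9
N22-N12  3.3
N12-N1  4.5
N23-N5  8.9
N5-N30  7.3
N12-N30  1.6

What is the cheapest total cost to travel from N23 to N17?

12.5 hops' cost

Running Dijkstra from N23:
N23: 0
N30: 2.9  (via N23)
N12: 4.5  (via N30)
N22: 6  (via N30)
N1: 8.7  (via N23)
N5: 8.9  (via N23)
N17: 12.5  (via N22)
Shortest route: N23 → N30 → N22 → N17 = 12.5 hops' cost.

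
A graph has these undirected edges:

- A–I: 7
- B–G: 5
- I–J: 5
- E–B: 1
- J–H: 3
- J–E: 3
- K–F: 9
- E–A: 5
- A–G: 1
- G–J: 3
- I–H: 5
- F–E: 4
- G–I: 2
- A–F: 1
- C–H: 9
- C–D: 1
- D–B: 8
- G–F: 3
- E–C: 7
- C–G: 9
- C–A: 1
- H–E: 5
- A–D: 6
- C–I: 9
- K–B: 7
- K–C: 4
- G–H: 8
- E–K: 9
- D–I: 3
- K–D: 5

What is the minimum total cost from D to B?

8

Settle nodes by increasing distance from D:
D: 0
C: 1  (via D)
A: 2  (via C)
F: 3  (via A)
G: 3  (via A)
I: 3  (via D)
K: 5  (via D)
J: 6  (via G)
E: 7  (via A)
B: 8  (via D)
Shortest route: D–B = 8.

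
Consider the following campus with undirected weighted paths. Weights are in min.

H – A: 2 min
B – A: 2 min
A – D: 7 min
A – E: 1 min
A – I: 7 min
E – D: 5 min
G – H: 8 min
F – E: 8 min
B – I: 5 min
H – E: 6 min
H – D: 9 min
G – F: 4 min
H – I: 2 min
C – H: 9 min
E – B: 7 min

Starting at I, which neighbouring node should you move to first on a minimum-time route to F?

Enumerating some paths:
I - H - A - E - F: 2+2+1+8 = 13
I - H - G - F: 2+8+4 = 14
I - B - A - E - F: 5+2+1+8 = 16
The minimum is 13 min via I - H - A - E - F.
So from I the first move is to H.

H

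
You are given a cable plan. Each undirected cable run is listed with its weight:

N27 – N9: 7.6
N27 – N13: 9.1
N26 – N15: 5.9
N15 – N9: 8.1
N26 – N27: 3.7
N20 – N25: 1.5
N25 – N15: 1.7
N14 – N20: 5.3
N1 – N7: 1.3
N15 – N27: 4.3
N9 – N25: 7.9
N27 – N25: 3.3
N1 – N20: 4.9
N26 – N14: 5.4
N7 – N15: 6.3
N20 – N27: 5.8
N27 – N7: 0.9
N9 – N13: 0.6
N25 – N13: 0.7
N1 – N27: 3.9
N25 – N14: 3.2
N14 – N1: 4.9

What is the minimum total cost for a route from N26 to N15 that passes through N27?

Best N26 to N27: N26–N27 costing 3.7
Shortest N27→N15: N27–N15 = 4.3
Total via N27: 3.7 + 4.3 = 8.

8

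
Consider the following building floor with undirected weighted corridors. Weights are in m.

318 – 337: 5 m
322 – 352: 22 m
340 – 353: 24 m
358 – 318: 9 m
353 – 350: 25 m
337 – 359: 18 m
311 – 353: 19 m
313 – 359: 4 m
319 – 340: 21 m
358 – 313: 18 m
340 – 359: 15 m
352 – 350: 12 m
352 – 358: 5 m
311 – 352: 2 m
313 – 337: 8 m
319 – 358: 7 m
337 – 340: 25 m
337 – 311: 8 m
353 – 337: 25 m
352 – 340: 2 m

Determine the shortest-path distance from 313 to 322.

Shortest distances from 313:
313: 0
359: 4  (via 313)
337: 8  (via 313)
318: 13  (via 337)
311: 16  (via 337)
358: 18  (via 313)
352: 18  (via 311)
340: 19  (via 359)
319: 25  (via 358)
350: 30  (via 352)
353: 33  (via 337)
322: 40  (via 352)
Shortest route: 313 → 337 → 311 → 352 → 322 = 40 m.

40 m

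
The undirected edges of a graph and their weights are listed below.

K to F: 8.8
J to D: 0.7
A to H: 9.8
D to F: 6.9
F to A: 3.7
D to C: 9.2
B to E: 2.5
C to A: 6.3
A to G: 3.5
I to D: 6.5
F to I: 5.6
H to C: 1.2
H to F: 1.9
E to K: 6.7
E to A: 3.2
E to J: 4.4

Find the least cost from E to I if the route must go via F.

Best E to F: E → A → F costing 6.9
Shortest F→I: F → I = 5.6
Total via F: 6.9 + 5.6 = 12.5.

12.5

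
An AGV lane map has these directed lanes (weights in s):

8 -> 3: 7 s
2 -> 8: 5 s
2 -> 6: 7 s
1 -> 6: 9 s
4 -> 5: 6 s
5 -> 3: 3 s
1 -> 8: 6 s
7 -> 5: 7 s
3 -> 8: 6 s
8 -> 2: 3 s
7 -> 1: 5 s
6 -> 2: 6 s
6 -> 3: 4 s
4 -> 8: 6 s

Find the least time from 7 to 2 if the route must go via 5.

19 s

Shortest 7→5: 7 → 5 = 7
Shortest 5→2: 5 → 3 → 8 → 2 = 12
Total via 5: 7 + 12 = 19 s.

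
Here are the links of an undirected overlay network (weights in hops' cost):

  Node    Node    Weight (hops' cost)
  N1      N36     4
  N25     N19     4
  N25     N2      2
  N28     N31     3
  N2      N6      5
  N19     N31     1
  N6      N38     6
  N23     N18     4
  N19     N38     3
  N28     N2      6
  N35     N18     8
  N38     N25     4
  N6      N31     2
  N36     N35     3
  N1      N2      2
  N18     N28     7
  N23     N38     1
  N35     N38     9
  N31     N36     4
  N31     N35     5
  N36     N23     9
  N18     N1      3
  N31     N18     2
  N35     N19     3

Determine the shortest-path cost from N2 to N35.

Enumerating some paths:
N2 - N1 - N18 - N31 - N35: 2+3+2+5 = 12
N2 - N1 - N36 - N35: 2+4+3 = 9
N2 - N1 - N18 - N31 - N19 - N35: 2+3+2+1+3 = 11
N2 - N6 - N31 - N19 - N35: 5+2+1+3 = 11
Cheapest is N2 - N1 - N36 - N35 at 9 hops' cost.

9 hops' cost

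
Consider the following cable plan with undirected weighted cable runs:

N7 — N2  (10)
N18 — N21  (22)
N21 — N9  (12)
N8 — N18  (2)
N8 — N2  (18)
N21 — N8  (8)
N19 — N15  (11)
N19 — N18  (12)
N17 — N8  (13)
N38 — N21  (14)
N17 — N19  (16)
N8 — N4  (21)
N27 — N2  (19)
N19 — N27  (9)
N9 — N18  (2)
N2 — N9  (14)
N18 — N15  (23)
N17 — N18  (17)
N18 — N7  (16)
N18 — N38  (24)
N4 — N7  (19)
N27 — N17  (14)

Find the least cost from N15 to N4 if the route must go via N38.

Shortest N15→N38: N15 → N18 → N38 = 47
Best N38 to N4: N38 → N21 → N8 → N4 costing 43
Total via N38: 47 + 43 = 90.

90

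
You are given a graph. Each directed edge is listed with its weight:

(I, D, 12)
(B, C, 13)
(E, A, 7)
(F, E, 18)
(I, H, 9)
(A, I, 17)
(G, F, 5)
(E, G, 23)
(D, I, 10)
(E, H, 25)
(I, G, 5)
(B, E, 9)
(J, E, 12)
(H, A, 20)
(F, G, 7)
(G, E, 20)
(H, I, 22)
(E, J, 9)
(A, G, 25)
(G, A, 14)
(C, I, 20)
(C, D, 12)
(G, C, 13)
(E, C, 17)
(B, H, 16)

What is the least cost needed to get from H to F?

Enumerating some paths:
H → I → G → F: 22+5+5 = 32
H → A → I → G → F: 20+17+5+5 = 47
H → A → G → F: 20+25+5 = 50
The minimum is 32 via H → I → G → F.

32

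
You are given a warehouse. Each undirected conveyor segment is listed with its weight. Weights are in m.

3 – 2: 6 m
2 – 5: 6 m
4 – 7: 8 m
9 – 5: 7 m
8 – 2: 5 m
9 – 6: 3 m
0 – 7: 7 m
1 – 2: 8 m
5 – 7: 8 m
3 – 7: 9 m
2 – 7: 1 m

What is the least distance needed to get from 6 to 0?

24 m

Compare a few routes:
6 - 9 - 5 - 2 - 7 - 0: 3+7+6+1+7 = 24
6 - 9 - 5 - 2 - 3 - 7 - 0: 3+7+6+6+9+7 = 38
6 - 9 - 5 - 7 - 0: 3+7+8+7 = 25
The minimum is 24 m via 6 - 9 - 5 - 2 - 7 - 0.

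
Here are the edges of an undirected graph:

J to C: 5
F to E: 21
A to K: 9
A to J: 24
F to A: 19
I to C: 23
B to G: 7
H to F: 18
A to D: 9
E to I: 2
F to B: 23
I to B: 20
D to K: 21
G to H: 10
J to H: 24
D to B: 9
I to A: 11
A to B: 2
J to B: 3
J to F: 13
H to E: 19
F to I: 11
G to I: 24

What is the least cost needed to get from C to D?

Compare a few routes:
C–J–B–A–D: 5+3+2+9 = 19
C–J–B–D: 5+3+9 = 17
The minimum is 17 via C–J–B–D.

17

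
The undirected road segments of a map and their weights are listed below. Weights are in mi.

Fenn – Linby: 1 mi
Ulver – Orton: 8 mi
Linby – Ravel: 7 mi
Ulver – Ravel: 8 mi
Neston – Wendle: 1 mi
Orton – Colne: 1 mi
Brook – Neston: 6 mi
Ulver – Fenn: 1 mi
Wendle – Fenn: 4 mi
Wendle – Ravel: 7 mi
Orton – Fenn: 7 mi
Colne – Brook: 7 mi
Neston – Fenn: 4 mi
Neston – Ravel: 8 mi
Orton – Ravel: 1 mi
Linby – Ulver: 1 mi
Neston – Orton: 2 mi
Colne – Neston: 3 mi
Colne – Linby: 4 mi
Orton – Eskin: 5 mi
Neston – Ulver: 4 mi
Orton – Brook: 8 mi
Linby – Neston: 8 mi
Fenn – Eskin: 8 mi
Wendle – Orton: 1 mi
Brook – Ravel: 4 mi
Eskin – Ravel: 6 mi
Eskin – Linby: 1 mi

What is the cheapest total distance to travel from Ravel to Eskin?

6 mi

Shortest distances from Ravel:
Ravel: 0
Orton: 1  (via Ravel)
Wendle: 2  (via Orton)
Colne: 2  (via Orton)
Neston: 3  (via Orton)
Brook: 4  (via Ravel)
Linby: 6  (via Colne)
Eskin: 6  (via Ravel)
Shortest route: Ravel–Eskin = 6 mi.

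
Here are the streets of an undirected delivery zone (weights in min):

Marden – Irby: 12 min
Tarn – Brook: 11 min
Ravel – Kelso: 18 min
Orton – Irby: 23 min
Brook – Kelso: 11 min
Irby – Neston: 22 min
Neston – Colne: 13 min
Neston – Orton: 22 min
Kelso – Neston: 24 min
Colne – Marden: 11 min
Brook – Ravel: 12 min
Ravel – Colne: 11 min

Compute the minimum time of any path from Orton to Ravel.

46 min

Shortest distances from Orton:
Orton: 0
Neston: 22  (via Orton)
Irby: 23  (via Orton)
Marden: 35  (via Irby)
Colne: 35  (via Neston)
Ravel: 46  (via Colne)
Shortest route: Orton → Neston → Colne → Ravel = 46 min.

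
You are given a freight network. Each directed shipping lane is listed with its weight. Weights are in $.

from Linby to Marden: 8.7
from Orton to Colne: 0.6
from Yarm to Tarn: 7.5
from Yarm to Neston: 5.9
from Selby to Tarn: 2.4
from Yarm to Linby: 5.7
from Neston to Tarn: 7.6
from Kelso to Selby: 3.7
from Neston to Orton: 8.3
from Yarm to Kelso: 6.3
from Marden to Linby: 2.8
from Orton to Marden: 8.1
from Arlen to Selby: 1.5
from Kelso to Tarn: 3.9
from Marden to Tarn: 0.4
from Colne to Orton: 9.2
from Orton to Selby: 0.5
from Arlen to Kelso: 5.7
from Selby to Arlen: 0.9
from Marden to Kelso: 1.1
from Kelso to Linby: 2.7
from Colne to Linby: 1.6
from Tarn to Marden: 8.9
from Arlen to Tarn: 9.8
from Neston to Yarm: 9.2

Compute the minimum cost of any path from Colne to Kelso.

Enumerating some paths:
Colne → Orton → Marden → Kelso: 9.2+8.1+1.1 = 18.4
Colne → Linby → Marden → Kelso: 1.6+8.7+1.1 = 11.4
Colne → Orton → Selby → Arlen → Kelso: 9.2+0.5+0.9+5.7 = 16.3
Colne → Orton → Selby → Tarn → Marden → Kelso: 9.2+0.5+2.4+8.9+1.1 = 22.1
Cheapest is Colne → Linby → Marden → Kelso at $11.4.

$11.4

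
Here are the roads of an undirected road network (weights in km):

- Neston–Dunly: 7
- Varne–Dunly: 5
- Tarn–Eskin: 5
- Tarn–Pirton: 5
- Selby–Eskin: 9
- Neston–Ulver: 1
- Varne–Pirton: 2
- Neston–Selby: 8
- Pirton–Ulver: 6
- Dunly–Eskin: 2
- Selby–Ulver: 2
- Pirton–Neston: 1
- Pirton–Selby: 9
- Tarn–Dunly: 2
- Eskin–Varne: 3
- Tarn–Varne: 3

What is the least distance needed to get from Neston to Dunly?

Enumerating some paths:
Neston → Dunly: 7 = 7
Neston → Pirton → Tarn → Dunly: 1+5+2 = 8
The minimum is 7 km via Neston → Dunly.

7 km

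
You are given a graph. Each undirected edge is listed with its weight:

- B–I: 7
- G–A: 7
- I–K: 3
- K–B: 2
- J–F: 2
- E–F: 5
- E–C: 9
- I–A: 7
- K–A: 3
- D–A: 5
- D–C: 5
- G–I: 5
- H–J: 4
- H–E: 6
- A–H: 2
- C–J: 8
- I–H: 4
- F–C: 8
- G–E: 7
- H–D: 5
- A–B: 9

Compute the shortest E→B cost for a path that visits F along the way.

18

Best E to F: E–F costing 5
Shortest F→B: F–J–H–A–K–B = 13
Total via F: 5 + 13 = 18.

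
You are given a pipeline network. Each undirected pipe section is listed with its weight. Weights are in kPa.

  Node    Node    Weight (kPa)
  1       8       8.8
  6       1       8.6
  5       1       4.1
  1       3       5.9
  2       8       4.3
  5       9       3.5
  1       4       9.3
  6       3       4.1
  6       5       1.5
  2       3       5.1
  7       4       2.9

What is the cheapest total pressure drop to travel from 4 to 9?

16.9 kPa

Running Dijkstra from 4:
4: 0
7: 2.9  (via 4)
1: 9.3  (via 4)
5: 13.4  (via 1)
6: 14.9  (via 5)
3: 15.2  (via 1)
9: 16.9  (via 5)
Shortest route: 4–1–5–9 = 16.9 kPa.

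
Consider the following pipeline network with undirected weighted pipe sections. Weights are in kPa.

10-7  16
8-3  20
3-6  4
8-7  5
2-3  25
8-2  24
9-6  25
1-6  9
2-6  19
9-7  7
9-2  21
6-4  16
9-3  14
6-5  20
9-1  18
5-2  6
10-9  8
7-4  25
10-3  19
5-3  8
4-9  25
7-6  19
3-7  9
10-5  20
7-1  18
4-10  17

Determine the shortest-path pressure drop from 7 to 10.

15 kPa

Shortest distances from 7:
7: 0
8: 5  (via 7)
9: 7  (via 7)
3: 9  (via 7)
6: 13  (via 3)
10: 15  (via 9)
Shortest route: 7–9–10 = 15 kPa.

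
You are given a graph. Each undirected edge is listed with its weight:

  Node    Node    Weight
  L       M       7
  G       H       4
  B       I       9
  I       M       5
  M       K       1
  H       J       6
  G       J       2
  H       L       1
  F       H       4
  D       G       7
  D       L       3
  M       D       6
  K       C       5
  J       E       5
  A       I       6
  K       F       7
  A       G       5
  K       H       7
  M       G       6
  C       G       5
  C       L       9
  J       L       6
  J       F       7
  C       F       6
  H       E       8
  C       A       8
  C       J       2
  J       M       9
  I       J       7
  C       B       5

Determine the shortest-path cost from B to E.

Enumerating some paths:
B - C - J - E: 5+2+5 = 12
B - I - J - E: 9+7+5 = 21
B - C - G - J - E: 5+5+2+5 = 17
The minimum is 12 via B - C - J - E.

12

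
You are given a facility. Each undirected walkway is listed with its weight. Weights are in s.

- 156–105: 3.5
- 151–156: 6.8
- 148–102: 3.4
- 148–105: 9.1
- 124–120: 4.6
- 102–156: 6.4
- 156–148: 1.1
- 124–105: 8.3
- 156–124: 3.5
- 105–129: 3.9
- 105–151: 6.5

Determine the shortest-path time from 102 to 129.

Settle nodes by increasing distance from 102:
102: 0
148: 3.4  (via 102)
156: 4.5  (via 148)
105: 8  (via 156)
124: 8  (via 156)
151: 11.3  (via 156)
129: 11.9  (via 105)
Shortest route: 102–148–156–105–129 = 11.9 s.

11.9 s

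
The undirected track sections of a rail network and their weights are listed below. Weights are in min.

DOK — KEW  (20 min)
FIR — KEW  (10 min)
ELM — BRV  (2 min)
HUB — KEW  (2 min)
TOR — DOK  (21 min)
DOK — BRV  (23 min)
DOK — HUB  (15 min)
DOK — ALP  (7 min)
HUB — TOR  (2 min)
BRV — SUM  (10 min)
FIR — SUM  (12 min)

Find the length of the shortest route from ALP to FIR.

Running Dijkstra from ALP:
ALP: 0
DOK: 7  (via ALP)
HUB: 22  (via DOK)
TOR: 24  (via HUB)
KEW: 24  (via HUB)
BRV: 30  (via DOK)
ELM: 32  (via BRV)
FIR: 34  (via KEW)
Shortest route: ALP → DOK → HUB → KEW → FIR = 34 min.

34 min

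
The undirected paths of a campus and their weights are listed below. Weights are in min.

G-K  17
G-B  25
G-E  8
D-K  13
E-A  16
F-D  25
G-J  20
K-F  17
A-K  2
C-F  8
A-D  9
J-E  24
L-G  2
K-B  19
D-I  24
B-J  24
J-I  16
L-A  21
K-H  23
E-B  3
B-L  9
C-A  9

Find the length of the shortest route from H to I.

Shortest distances from H:
H: 0
K: 23  (via H)
A: 25  (via K)
C: 34  (via A)
D: 34  (via A)
F: 40  (via K)
G: 40  (via K)
E: 41  (via A)
B: 42  (via K)
L: 42  (via G)
I: 58  (via D)
Shortest route: H–K–A–D–I = 58 min.

58 min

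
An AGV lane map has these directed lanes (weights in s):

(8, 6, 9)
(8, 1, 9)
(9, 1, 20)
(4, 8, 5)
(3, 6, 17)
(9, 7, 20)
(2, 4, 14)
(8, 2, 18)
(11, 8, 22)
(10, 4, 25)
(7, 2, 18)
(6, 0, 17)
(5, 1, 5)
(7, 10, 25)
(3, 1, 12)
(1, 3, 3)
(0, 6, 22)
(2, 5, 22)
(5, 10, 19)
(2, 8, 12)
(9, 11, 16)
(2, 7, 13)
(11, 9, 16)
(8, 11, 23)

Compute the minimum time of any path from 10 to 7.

61 s

Settle nodes by increasing distance from 10:
10: 0
4: 25  (via 10)
8: 30  (via 4)
1: 39  (via 8)
6: 39  (via 8)
3: 42  (via 1)
2: 48  (via 8)
11: 53  (via 8)
0: 56  (via 6)
7: 61  (via 2)
Shortest route: 10–4–8–2–7 = 61 s.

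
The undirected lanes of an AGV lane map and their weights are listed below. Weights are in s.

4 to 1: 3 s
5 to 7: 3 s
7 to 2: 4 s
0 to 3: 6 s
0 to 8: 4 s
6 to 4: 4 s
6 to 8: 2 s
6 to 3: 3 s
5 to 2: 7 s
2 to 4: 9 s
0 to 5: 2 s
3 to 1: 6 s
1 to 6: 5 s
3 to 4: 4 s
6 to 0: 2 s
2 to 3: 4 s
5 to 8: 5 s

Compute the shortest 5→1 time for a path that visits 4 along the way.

11 s

Best 5 to 4: 5–0–6–4 costing 8
Best 4 to 1: 4–1 costing 3
Total via 4: 8 + 3 = 11 s.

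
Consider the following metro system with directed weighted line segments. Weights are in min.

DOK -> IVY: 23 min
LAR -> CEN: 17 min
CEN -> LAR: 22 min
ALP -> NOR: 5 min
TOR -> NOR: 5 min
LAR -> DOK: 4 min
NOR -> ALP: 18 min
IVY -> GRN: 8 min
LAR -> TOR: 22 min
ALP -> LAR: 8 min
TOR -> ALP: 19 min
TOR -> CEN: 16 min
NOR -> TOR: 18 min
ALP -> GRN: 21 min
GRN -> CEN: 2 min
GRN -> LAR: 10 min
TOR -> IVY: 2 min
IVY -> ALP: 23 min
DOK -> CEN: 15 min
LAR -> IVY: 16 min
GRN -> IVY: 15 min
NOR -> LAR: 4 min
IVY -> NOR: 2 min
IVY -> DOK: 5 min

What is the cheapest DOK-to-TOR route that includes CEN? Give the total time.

59 min

Best DOK to CEN: DOK → CEN costing 15
Shortest CEN→TOR: CEN → LAR → TOR = 44
Total via CEN: 15 + 44 = 59 min.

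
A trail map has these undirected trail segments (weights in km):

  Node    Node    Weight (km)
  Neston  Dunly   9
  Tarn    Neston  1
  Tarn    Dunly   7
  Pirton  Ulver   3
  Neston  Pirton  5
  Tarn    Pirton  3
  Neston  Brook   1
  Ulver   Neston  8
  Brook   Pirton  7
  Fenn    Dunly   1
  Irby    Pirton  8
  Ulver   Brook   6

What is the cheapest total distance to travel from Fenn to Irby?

19 km

Running Dijkstra from Fenn:
Fenn: 0
Dunly: 1  (via Fenn)
Tarn: 8  (via Dunly)
Neston: 9  (via Tarn)
Brook: 10  (via Neston)
Pirton: 11  (via Tarn)
Ulver: 14  (via Pirton)
Irby: 19  (via Pirton)
Shortest route: Fenn → Dunly → Tarn → Pirton → Irby = 19 km.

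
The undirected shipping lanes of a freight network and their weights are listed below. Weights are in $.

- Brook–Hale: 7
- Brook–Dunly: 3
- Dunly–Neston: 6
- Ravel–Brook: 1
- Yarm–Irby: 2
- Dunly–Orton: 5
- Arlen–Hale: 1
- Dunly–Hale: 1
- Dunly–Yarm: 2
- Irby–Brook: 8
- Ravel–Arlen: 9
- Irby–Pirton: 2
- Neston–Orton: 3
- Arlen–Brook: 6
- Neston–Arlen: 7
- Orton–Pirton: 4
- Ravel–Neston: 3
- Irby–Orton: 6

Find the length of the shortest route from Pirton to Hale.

Compare a few routes:
Pirton–Orton–Dunly–Hale: 4+5+1 = 10
Pirton–Irby–Yarm–Dunly–Hale: 2+2+2+1 = 7
Pirton–Irby–Brook–Dunly–Hale: 2+8+3+1 = 14
The minimum is $7 via Pirton–Irby–Yarm–Dunly–Hale.

$7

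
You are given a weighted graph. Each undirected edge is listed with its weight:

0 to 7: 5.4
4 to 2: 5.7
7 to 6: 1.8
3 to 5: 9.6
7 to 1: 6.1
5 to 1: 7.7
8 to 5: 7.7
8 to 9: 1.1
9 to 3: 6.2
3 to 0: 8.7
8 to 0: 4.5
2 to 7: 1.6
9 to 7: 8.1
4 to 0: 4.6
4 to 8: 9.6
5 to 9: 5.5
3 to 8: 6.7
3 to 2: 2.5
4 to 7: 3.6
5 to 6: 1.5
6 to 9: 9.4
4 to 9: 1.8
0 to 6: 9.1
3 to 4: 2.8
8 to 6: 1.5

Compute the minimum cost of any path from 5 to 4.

Enumerating some paths:
5–6–8–9–4: 1.5+1.5+1.1+1.8 = 5.9
5–6–7–4: 1.5+1.8+3.6 = 6.9
Cheapest is 5–6–8–9–4 at 5.9.

5.9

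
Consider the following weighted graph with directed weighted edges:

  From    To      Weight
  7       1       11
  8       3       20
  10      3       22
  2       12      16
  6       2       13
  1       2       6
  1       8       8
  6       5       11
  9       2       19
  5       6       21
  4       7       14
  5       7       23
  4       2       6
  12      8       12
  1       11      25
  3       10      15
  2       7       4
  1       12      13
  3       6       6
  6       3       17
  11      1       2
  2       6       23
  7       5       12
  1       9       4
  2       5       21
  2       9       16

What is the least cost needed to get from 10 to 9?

Compare a few routes:
10 - 3 - 6 - 2 - 9: 22+6+13+16 = 57
10 - 3 - 6 - 5 - 7 - 1 - 9: 22+6+11+23+11+4 = 77
10 - 3 - 6 - 2 - 7 - 1 - 9: 22+6+13+4+11+4 = 60
10 - 3 - 6 - 5 - 7 - 1 - 2 - 9: 22+6+11+23+11+6+16 = 95
The minimum is 57 via 10 - 3 - 6 - 2 - 9.

57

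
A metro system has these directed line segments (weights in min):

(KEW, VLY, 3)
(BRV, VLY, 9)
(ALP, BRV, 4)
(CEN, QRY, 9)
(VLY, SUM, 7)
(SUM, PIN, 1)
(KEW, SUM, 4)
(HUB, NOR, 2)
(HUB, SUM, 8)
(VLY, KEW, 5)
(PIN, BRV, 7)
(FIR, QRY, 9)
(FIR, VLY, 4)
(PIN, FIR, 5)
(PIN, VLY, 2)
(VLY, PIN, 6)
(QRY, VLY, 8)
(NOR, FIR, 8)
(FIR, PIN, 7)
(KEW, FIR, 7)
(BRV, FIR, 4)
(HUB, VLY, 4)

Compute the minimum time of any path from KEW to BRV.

12 min

Running Dijkstra from KEW:
KEW: 0
VLY: 3  (via KEW)
SUM: 4  (via KEW)
PIN: 5  (via SUM)
FIR: 7  (via KEW)
BRV: 12  (via PIN)
Shortest route: KEW–SUM–PIN–BRV = 12 min.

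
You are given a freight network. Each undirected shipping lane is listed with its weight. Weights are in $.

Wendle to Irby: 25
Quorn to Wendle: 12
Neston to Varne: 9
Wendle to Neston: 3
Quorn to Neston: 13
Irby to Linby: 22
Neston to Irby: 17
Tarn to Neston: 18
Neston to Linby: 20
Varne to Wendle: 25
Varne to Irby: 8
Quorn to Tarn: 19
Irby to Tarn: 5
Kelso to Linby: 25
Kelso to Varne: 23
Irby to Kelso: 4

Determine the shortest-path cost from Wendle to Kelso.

$24

Shortest distances from Wendle:
Wendle: 0
Neston: 3  (via Wendle)
Varne: 12  (via Neston)
Quorn: 12  (via Wendle)
Irby: 20  (via Neston)
Tarn: 21  (via Neston)
Linby: 23  (via Neston)
Kelso: 24  (via Irby)
Shortest route: Wendle–Neston–Irby–Kelso = $24.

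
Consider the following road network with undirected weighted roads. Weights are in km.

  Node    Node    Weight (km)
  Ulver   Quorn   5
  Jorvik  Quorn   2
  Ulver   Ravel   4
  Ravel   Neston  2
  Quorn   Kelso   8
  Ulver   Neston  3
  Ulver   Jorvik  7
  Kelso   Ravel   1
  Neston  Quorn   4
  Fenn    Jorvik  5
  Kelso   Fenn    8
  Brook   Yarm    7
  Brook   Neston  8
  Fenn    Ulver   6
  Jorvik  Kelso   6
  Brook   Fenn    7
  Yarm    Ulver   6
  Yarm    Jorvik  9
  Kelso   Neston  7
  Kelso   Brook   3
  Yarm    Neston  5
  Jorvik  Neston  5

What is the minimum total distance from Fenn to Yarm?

12 km

Shortest distances from Fenn:
Fenn: 0
Jorvik: 5  (via Fenn)
Ulver: 6  (via Fenn)
Quorn: 7  (via Jorvik)
Brook: 7  (via Fenn)
Kelso: 8  (via Fenn)
Ravel: 9  (via Kelso)
Neston: 9  (via Ulver)
Yarm: 12  (via Ulver)
Shortest route: Fenn → Ulver → Yarm = 12 km.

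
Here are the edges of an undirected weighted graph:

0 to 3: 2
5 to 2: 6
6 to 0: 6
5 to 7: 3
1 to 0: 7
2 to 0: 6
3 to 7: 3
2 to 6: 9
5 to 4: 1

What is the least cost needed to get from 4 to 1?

16

Settle nodes by increasing distance from 4:
4: 0
5: 1  (via 4)
7: 4  (via 5)
2: 7  (via 5)
3: 7  (via 7)
0: 9  (via 3)
6: 15  (via 0)
1: 16  (via 0)
Shortest route: 4–5–7–3–0–1 = 16.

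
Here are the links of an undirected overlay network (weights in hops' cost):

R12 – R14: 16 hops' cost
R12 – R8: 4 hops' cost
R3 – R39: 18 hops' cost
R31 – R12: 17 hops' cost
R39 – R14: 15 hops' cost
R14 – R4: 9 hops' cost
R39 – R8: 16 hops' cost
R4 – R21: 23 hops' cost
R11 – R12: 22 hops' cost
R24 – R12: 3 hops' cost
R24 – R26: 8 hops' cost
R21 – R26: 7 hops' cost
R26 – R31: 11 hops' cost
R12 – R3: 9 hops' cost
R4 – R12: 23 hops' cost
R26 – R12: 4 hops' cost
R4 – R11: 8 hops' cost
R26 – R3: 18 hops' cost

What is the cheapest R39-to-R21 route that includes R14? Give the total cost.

Best R39 to R14: R39 → R14 costing 15
Best R14 to R21: R14 → R12 → R26 → R21 costing 27
Total via R14: 15 + 27 = 42 hops' cost.

42 hops' cost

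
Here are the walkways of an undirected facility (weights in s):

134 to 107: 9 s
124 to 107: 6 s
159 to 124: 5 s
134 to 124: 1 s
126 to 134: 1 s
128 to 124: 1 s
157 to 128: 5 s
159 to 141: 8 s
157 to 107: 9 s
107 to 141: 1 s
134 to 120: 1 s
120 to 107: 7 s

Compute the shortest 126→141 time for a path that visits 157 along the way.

18 s

Shortest 126→157: 126 → 134 → 124 → 128 → 157 = 8
Best 157 to 141: 157 → 107 → 141 costing 10
Total via 157: 8 + 10 = 18 s.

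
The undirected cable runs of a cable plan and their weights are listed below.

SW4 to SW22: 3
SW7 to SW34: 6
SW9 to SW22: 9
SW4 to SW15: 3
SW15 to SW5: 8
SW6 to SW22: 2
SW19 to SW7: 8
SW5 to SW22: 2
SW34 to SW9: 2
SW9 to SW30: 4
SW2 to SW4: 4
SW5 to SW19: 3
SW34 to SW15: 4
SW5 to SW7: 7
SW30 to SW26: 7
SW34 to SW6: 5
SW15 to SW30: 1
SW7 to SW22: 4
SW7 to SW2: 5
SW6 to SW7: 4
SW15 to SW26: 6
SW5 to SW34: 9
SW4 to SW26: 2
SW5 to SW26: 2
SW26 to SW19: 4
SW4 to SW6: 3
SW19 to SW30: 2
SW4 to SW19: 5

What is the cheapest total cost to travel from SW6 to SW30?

7

Settle nodes by increasing distance from SW6:
SW6: 0
SW22: 2  (via SW6)
SW4: 3  (via SW6)
SW7: 4  (via SW6)
SW5: 4  (via SW22)
SW26: 5  (via SW4)
SW34: 5  (via SW6)
SW15: 6  (via SW4)
SW30: 7  (via SW15)
Shortest route: SW6 → SW4 → SW15 → SW30 = 7.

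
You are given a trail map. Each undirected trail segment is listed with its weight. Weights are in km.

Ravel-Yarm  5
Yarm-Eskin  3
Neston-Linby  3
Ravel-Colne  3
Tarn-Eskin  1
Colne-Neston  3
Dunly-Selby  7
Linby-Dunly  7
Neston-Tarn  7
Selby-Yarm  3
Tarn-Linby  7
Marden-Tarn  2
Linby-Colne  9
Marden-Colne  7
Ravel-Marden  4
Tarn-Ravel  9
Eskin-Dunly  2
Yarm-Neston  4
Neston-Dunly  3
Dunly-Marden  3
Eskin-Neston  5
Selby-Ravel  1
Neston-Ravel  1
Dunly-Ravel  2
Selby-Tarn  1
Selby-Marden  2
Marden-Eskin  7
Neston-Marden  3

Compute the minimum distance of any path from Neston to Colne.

Enumerating some paths:
Neston → Ravel → Colne: 1+3 = 4
Neston → Colne: 3 = 3
The minimum is 3 km via Neston → Colne.

3 km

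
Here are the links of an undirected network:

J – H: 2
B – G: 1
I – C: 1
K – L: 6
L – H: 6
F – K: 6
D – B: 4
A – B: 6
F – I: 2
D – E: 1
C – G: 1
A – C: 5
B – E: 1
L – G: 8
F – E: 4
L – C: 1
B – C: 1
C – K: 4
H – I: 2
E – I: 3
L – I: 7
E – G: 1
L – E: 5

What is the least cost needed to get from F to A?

Enumerating some paths:
F–I–C–B–A: 2+1+1+6 = 10
F–I–C–G–B–A: 2+1+1+1+6 = 11
F–E–G–C–A: 4+1+1+5 = 11
F–I–C–A: 2+1+5 = 8
The minimum is 8 via F–I–C–A.

8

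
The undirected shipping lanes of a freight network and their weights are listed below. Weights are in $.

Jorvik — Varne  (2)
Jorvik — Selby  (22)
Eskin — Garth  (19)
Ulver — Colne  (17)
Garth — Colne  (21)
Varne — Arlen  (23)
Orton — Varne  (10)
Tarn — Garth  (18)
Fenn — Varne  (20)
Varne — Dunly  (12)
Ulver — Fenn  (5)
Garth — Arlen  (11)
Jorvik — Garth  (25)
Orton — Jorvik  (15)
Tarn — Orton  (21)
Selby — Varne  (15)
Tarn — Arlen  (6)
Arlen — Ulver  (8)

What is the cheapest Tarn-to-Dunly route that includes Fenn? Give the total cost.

Shortest Tarn→Fenn: Tarn → Arlen → Ulver → Fenn = 19
Best Fenn to Dunly: Fenn → Varne → Dunly costing 32
Total via Fenn: 19 + 32 = $51.

$51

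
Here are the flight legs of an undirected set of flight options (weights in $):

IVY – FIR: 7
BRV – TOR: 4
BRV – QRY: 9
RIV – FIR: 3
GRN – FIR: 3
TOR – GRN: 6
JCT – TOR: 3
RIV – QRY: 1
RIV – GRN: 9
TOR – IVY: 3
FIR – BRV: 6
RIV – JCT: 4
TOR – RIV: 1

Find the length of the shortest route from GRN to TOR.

$6

Settle nodes by increasing distance from GRN:
GRN: 0
FIR: 3  (via GRN)
TOR: 6  (via GRN)
Shortest route: GRN → TOR = $6.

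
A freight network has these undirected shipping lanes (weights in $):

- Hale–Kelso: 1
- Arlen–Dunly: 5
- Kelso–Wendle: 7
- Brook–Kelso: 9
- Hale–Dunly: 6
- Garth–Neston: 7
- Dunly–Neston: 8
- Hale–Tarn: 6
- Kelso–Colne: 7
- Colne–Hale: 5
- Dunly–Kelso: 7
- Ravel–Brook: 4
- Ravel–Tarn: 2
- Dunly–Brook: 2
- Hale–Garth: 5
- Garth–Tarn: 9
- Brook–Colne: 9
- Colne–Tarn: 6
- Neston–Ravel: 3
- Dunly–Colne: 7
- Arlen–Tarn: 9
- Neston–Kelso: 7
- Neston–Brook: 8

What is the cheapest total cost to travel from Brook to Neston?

$7

Settle nodes by increasing distance from Brook:
Brook: 0
Dunly: 2  (via Brook)
Ravel: 4  (via Brook)
Tarn: 6  (via Ravel)
Arlen: 7  (via Dunly)
Neston: 7  (via Ravel)
Shortest route: Brook → Ravel → Neston = $7.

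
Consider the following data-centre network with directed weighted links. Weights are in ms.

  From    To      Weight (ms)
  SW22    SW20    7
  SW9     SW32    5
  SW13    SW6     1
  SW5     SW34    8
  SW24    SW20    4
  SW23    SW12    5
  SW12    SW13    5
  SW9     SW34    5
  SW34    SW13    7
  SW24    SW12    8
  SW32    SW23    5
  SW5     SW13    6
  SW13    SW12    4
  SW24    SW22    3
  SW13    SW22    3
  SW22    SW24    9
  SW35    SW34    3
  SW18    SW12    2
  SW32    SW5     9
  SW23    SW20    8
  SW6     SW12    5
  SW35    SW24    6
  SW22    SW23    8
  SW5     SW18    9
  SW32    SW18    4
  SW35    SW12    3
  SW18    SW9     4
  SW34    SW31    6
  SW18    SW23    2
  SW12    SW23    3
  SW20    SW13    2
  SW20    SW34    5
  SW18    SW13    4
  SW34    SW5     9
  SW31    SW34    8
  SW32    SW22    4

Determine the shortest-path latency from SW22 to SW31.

Candidate routes:
SW22 - SW24 - SW20 - SW34 - SW31: 9+4+5+6 = 24
SW22 - SW20 - SW34 - SW31: 7+5+6 = 18
The minimum is 18 ms via SW22 - SW20 - SW34 - SW31.

18 ms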